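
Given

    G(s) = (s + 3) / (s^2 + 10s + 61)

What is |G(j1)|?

|G(j1)| ≈ 0.05199

Substitute s = j1: numerator = 3 + j1, denominator = 60 + j10.
|G(j1)| = |3 + j1| / |60 + j10| = 3.1623 / 60.828 ≈ 0.05199.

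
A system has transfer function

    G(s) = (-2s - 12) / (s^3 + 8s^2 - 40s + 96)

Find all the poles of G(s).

The poles are the roots of the denominator s^3 + 8s^2 - 40s + 96 = 0.
Trying s = -12: the polynomial evaluates to 0, so (s + 12) is a factor.
Dividing out leaves s^2 - 4s + 8 = 0.
The quadratic formula then gives s = 2 ± 2j.

s = 2 ± 2j, -12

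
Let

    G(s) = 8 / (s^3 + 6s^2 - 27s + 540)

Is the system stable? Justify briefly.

The denominator s^3 + 6s^2 - 27s + 540 factors as (s^2 - 6s + 45)(s + 12), giving poles at s = 3 ± 6j, -12.
Since the pole(s) at s = 3 + 6j, 3 - 6j lie in the right half-plane, the system is unstable.

unstable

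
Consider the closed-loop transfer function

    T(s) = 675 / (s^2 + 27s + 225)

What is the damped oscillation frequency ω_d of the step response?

Comparing s^2 + 27s + 225 to s^2 + 2ζωₙs + ωₙ²: ωₙ = 15 rad/s and ζ = 27/(2·15) = 0.9.
ζωₙ = 27/2 = 13.5, so ω_d = ωₙ√(1−ζ²) = √(ωₙ² − (ζωₙ)²) = √(225 − 13.5²) = √42.75 ≈ 6.538 rad/s.

ω_d ≈ 6.538 rad/s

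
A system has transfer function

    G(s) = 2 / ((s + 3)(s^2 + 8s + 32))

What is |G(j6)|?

|G(j6)| ≈ 0.006190

Substitute s = j6: numerator = 2, denominator = -300 + j120.
|G(j6)| = |2| / |-300 + j120| = 2 / 323.11 ≈ 0.006190.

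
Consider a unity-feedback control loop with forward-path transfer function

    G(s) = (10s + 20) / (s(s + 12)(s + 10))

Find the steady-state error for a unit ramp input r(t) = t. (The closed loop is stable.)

G(s) has one pole at the origin.
This is a Type 1 system. Kv = lim_{s→0} s·G(s) = 20/120 = 1/6.
e_ss = 1/Kv = 1/(1/6) = 6.

e_ss = 6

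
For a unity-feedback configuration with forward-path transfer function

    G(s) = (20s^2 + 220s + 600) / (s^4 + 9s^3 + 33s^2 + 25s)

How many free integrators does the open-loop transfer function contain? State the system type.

Factor s from the denominator: s^4 + 9s^3 + 33s^2 + 25s = s·(s^3 + 9s^2 + 33s + 25).
There is 1 pole at the origin, so the system is Type 1.

Type 1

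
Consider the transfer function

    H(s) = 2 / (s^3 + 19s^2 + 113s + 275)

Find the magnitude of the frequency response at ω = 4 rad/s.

|H(j4)| ≈ 0.005140

Substitute s = j4: numerator = 2, denominator = -29 + j388.
|H(j4)| = |2| / |-29 + j388| = 2 / 389.08 ≈ 0.005140.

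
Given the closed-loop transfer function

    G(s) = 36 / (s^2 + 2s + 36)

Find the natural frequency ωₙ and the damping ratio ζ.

ωₙ = 6 rad/s, ζ ≈ 0.1667

Compare the denominator to the standard form s^2 + 2ζωₙs + ωₙ².
ωₙ² = 36, so ωₙ = 6 rad/s.
2ζωₙ = 2, so ζ = 2/(2·6) ≈ 0.1667.
With ζ = 0.1667 the response is underdamped.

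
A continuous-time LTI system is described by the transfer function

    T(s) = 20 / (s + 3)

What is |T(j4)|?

|T(j4)| = 4

Substitute s = j4: numerator = 20, denominator = 3 + j4.
|T(j4)| = |20| / |3 + j4| = 20 / 5 = 4.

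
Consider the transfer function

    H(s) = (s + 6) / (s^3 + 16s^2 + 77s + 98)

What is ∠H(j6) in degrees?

∠H(j6) ≈ -107.8°

At s = j6: numerator = 6 + j6, denominator = -478 + j246.
∠H = ∠num − ∠den = 45° − (152.77°) = -107.8°.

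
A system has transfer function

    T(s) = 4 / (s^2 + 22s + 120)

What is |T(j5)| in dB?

|T(j5)|_dB ≈ -31.2 dB

Substitute s = j5: numerator = 4, denominator = 95 + j110.
|T(j5)| = |4| / |95 + j110| = 4 / 145.34 ≈ 0.02752.
In decibels: 20·log₁₀(0.02752) ≈ -31.2 dB.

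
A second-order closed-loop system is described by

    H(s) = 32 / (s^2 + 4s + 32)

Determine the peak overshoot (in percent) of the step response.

%OS ≈ 30.5%

Comparing s^2 + 4s + 32 to s^2 + 2ζωₙs + ωₙ²: ωₙ = √32 ≈ 5.657 rad/s and ζ = 4/(2·√32) ≈ 0.3536.
%OS = 100·exp(−πζ/√(1−ζ²)) = 100·exp(−π·0.3536/√(1−0.3536²)) ≈ 30.5%.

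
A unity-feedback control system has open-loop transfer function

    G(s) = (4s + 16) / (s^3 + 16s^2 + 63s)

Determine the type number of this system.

Type 1

Factor s from the denominator: s^3 + 16s^2 + 63s = s·(s^2 + 16s + 63).
There is 1 pole at the origin, so the system is Type 1.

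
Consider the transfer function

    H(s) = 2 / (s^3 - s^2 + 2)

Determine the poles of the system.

s = -1, 1 + j, 1 - j

The poles are the roots of the denominator s^3 - s^2 + 2 = 0.
Trying s = -1: the polynomial evaluates to 0, so (s + 1) is a factor.
Dividing out leaves s^2 - 2s + 2 = 0.
The quadratic formula then gives s = 1 ± 1j.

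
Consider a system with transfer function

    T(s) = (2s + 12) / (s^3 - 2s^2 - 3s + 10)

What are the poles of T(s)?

The poles are the roots of the denominator s^3 - 2s^2 - 3s + 10 = 0.
Trying s = -2: the polynomial evaluates to 0, so (s + 2) is a factor.
Dividing out leaves s^2 - 4s + 5 = 0.
The quadratic formula then gives s = 2 ± 1j.

s = 2 + j, 2 - j, -2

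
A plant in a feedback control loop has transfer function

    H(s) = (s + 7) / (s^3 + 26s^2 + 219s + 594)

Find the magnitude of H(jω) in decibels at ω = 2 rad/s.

|H(j2)|_dB ≈ -39.0 dB

Substitute s = j2: numerator = 7 + j2, denominator = 490 + j430.
|H(j2)| = |7 + j2| / |490 + j430| = 7.2801 / 651.92 ≈ 0.01117.
In decibels: 20·log₁₀(0.01117) ≈ -39.0 dB.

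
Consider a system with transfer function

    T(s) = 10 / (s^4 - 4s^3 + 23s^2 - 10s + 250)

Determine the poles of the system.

s = 3 + 4j, 3 - 4j, -1 + 3j, -1 - 3j

The poles are the roots of the denominator s^4 - 4s^3 + 23s^2 - 10s + 250 = 0.
No real roots exist; factor into two real quadratics: (s^2 - 6s + 25)(s^2 + 2s + 10) = 0.
Each quadratic gives a conjugate pair via the quadratic formula.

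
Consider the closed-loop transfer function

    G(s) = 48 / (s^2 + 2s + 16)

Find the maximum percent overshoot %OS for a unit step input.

%OS ≈ 44.4%

Comparing s^2 + 2s + 16 to s^2 + 2ζωₙs + ωₙ²: ωₙ = 4 rad/s and ζ = 2/(2·4) = 0.25.
%OS = 100·exp(−πζ/√(1−ζ²)) = 100·exp(−π·0.25/√(1−0.25²)) ≈ 44.4%.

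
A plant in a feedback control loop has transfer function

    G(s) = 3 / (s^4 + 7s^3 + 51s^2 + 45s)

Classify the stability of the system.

marginally stable

The denominator s^4 + 7s^3 + 51s^2 + 45s factors as s(s^2 + 6s + 45)(s + 1), giving poles at s = 0, -3 + 6j, -3 - 6j, -1.
Since the simple pole(s) at s = 0 lie on the jω-axis with none in the right half-plane, the system is marginally stable.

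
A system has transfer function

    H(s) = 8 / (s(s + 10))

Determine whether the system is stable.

marginally stable

The poles can be read from the denominator factors: s = 0, -10.
Since the simple pole(s) at s = 0 lie on the jω-axis with none in the right half-plane, the system is marginally stable.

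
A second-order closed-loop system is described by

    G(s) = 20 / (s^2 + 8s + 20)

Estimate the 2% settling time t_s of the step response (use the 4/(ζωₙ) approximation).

Comparing s^2 + 8s + 20 to s^2 + 2ζωₙs + ωₙ²: ωₙ = √20 ≈ 4.472 rad/s and ζ = 8/(2·√20) ≈ 0.8944.
ζωₙ = 8/2 = 4, so t_s ≈ 4/(ζωₙ) = 4/4 = 1 s.

t_s ≈ 1 s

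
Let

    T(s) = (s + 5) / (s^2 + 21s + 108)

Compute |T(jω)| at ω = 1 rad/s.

|T(j1)| ≈ 0.04676

Substitute s = j1: numerator = 5 + j1, denominator = 107 + j21.
|T(j1)| = |5 + j1| / |107 + j21| = 5.0990 / 109.04 ≈ 0.04676.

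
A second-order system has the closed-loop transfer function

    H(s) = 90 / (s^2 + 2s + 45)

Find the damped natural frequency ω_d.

ω_d ≈ 6.633 rad/s

Comparing s^2 + 2s + 45 to s^2 + 2ζωₙs + ωₙ²: ωₙ = √45 ≈ 6.708 rad/s and ζ = 2/(2·√45) ≈ 0.1491.
ζωₙ = 2/2 = 1, so ω_d = ωₙ√(1−ζ²) = √(ωₙ² − (ζωₙ)²) = √(45 − 1²) = √44 ≈ 6.633 rad/s.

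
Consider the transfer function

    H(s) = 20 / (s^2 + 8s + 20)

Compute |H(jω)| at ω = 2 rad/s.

|H(j2)| ≈ 0.8839

Substitute s = j2: numerator = 20, denominator = 16 + j16.
|H(j2)| = |20| / |16 + j16| = 20 / 22.627 ≈ 0.8839.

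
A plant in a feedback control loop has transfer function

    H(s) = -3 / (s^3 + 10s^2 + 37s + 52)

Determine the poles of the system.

The poles are the roots of the denominator s^3 + 10s^2 + 37s + 52 = 0.
Trying s = -4: the polynomial evaluates to 0, so (s + 4) is a factor.
Dividing out leaves s^2 + 6s + 13 = 0.
The quadratic formula then gives s = -3 ± 2j.

s = -3 ± 2j, -4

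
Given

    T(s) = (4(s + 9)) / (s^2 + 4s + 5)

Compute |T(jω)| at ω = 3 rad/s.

|T(j3)| = 3

Substitute s = j3: numerator = 36 + j12, denominator = -4 + j12.
|T(j3)| = |36 + j12| / |-4 + j12| = 37.947 / 12.649 = 3.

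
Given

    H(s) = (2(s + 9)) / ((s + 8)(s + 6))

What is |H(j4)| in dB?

Substitute s = j4: numerator = 18 + j8, denominator = 32 + j56.
|H(j4)| = |18 + j8| / |32 + j56| = 19.698 / 64.498 ≈ 0.3054.
In decibels: 20·log₁₀(0.3054) ≈ -10.3 dB.

|H(j4)|_dB ≈ -10.3 dB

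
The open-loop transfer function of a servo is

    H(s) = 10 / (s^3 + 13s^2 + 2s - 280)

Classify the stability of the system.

The denominator s^3 + 13s^2 + 2s - 280 factors as (s - 4)(s + 7)(s + 10), giving poles at s = 4, -7, -10.
Since the pole(s) at s = 4 lie in the right half-plane, the system is unstable.

unstable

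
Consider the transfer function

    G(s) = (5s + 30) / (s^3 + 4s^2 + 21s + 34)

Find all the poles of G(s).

s = -1 + 4j, -1 - 4j, -2

The poles are the roots of the denominator s^3 + 4s^2 + 21s + 34 = 0.
Trying s = -2: the polynomial evaluates to 0, so (s + 2) is a factor.
Dividing out leaves s^2 + 2s + 17 = 0.
The quadratic formula then gives s = -1 ± 4j.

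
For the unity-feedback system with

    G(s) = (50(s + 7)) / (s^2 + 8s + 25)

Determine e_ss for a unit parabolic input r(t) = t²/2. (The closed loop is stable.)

e_ss = ∞

G(s) has no poles at the origin.
This is a Type 0 system; Ka = lim_{s→0} s^2·G(s) = 0, so the steady-state error for a parabola input is infinite.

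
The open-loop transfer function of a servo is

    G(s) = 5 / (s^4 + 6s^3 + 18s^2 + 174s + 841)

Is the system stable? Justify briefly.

unstable

The denominator s^4 + 6s^3 + 18s^2 + 174s + 841 factors as (s^2 + 10s + 29)(s^2 - 4s + 29), giving poles at s = -5 ± 2j, 2 ± 5j.
Since the pole(s) at s = 2 + 5j, 2 - 5j lie in the right half-plane, the system is unstable.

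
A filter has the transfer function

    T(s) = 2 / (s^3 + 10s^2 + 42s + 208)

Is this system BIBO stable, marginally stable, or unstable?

The denominator s^3 + 10s^2 + 42s + 208 factors as (s^2 + 2s + 26)(s + 8), giving poles at s = -1 + 5j, -1 - 5j, -8.
Since all poles lie strictly in the left half-plane, the system is stable.

stable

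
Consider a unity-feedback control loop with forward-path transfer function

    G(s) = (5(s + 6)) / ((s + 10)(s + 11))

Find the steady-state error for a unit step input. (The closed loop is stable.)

G(s) has no poles at the origin.
This is a Type 0 system. Kp = lim_{s→0} G(s) = 30/110 = 3/11.
e_ss = 1/(1 + Kp) = 1/(1 + 3/11) = 11/14 ≈ 0.7857.

e_ss = 0.7857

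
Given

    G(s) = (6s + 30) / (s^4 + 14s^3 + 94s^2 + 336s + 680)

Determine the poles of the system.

s = -2 + 4j, -2 - 4j, -5 + 3j, -5 - 3j

The poles are the roots of the denominator s^4 + 14s^3 + 94s^2 + 336s + 680 = 0.
No real roots exist; factor into two real quadratics: (s^2 + 4s + 20)(s^2 + 10s + 34) = 0.
Each quadratic gives a conjugate pair via the quadratic formula.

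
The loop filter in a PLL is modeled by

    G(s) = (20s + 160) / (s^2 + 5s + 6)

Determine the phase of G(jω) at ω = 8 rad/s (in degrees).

At s = j8: numerator = 160 + j160, denominator = -58 + j40.
∠G = ∠num − ∠den = 45° − (145.41°) = -100.4°.

∠G(j8) ≈ -100.4°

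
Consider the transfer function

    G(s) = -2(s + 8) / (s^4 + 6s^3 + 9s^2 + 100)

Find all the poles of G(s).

The poles are the roots of the denominator s^4 + 6s^3 + 9s^2 + 100 = 0.
No real roots exist; factor into two real quadratics: (s^2 - 2s + 5)(s^2 + 8s + 20) = 0.
Each quadratic gives a conjugate pair via the quadratic formula.

s = 1 ± 2j, -4 ± 2j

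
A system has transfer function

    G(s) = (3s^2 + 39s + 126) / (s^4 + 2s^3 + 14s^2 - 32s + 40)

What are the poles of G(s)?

s = 1 ± j, -2 ± 4j

The poles are the roots of the denominator s^4 + 2s^3 + 14s^2 - 32s + 40 = 0.
No real roots exist; factor into two real quadratics: (s^2 - 2s + 2)(s^2 + 4s + 20) = 0.
Each quadratic gives a conjugate pair via the quadratic formula.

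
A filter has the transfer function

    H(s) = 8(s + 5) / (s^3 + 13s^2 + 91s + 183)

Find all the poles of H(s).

s = -5 + 6j, -5 - 6j, -3

The poles are the roots of the denominator s^3 + 13s^2 + 91s + 183 = 0.
Trying s = -3: the polynomial evaluates to 0, so (s + 3) is a factor.
Dividing out leaves s^2 + 10s + 61 = 0.
The quadratic formula then gives s = -5 ± 6j.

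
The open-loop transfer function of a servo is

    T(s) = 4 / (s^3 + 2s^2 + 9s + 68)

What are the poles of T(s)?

s = 1 ± 4j, -4

The poles are the roots of the denominator s^3 + 2s^2 + 9s + 68 = 0.
Trying s = -4: the polynomial evaluates to 0, so (s + 4) is a factor.
Dividing out leaves s^2 - 2s + 17 = 0.
The quadratic formula then gives s = 1 ± 4j.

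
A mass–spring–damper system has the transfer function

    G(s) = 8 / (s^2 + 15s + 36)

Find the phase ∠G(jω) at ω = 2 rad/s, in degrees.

At s = j2: numerator = 8, denominator = 32 + j30.
∠G = ∠num − ∠den = 0° − (43.152°) = -43.15°.

∠G(j2) ≈ -43.15°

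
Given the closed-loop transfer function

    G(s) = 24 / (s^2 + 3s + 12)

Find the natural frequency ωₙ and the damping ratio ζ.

ωₙ ≈ 3.464 rad/s, ζ ≈ 0.4330

Compare the denominator to the standard form s^2 + 2ζωₙs + ωₙ².
ωₙ² = 12, so ωₙ = √12 ≈ 3.464 rad/s.
2ζωₙ = 3, so ζ = 3/(2·√12) ≈ 0.4330.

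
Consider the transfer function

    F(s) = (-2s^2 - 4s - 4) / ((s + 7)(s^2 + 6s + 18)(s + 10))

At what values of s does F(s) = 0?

Set the numerator to zero: -2s^2 - 4s - 4 = 0, i.e. -2·(s^2 + 2s + 2) = 0.
Factoring: (s^2 + 2s + 2) = 0.

s = -1 ± j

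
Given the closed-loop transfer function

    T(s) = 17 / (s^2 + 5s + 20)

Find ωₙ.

ωₙ ≈ 4.472 rad/s

Compare the denominator to the standard form s^2 + 2ζωₙs + ωₙ².
ωₙ² = 20, so ωₙ = √20 ≈ 4.472 rad/s.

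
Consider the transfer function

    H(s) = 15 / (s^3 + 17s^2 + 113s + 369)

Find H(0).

Set s = 0: H(0) = (15) / (369) = 5/123.

H(0) = 5/123 ≈ 0.04065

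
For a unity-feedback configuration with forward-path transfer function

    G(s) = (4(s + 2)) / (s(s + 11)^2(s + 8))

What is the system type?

Type 1

The denominator has 1 factor of s at the origin (free integrator), so this is a Type 1 system.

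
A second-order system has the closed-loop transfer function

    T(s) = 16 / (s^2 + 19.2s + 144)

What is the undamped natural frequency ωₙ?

ωₙ = 12 rad/s

Compare the denominator to the standard form s^2 + 2ζωₙs + ωₙ².
ωₙ² = 144, so ωₙ = 12 rad/s.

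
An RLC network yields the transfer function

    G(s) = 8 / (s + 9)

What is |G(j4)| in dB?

Substitute s = j4: numerator = 8, denominator = 9 + j4.
|G(j4)| = |8| / |9 + j4| = 8 / 9.8489 ≈ 0.8123.
In decibels: 20·log₁₀(0.8123) ≈ -1.81 dB.

|G(j4)|_dB ≈ -1.81 dB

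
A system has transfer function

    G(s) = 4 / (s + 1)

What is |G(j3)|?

Substitute s = j3: numerator = 4, denominator = 1 + j3.
|G(j3)| = |4| / |1 + j3| = 4 / 3.1623 ≈ 1.265.

|G(j3)| ≈ 1.265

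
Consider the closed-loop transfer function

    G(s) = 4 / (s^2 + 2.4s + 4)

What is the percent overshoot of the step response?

%OS ≈ 9.48%

Comparing s^2 + 2.4s + 4 to s^2 + 2ζωₙs + ωₙ²: ωₙ = 2 rad/s and ζ = 2.4/(2·2) = 0.6.
%OS = 100·exp(−πζ/√(1−ζ²)) = 100·exp(−π·0.6/√(1−0.6²)) ≈ 9.48%.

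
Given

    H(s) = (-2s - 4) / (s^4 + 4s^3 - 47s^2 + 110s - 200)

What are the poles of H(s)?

s = 1 + 2j, 1 - 2j, -10, 4

The poles are the roots of the denominator s^4 + 4s^3 - 47s^2 + 110s - 200 = 0.
Trying s = -10: the polynomial evaluates to 0, so (s + 10) is a factor.
Dividing out leaves s^3 - 6s^2 + 13s - 20 = 0.
This factors further as (s^2 - 2s + 5)(s - 4) = 0.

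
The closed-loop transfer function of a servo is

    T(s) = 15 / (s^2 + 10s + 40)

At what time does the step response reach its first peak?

Comparing s^2 + 10s + 40 to s^2 + 2ζωₙs + ωₙ²: ωₙ = √40 ≈ 6.325 rad/s and ζ = 10/(2·√40) ≈ 0.7906.
ζωₙ = 10/2 = 5, so ω_d = ωₙ√(1−ζ²) = √(ωₙ² − (ζωₙ)²) = √(40 − 5²) = √15 ≈ 3.873 rad/s.
t_p = π/ω_d = π/3.873 ≈ 0.8112 s.

t_p ≈ 0.8112 s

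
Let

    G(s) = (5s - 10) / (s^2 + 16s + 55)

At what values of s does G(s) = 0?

s = 2

Set the numerator to zero: 5s - 10 = 0, i.e. 5·(s - 2) = 0.
So s = 2.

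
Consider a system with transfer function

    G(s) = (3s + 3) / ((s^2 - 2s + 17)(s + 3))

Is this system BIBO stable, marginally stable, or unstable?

unstable

The poles can be read from the denominator factors: s = 1 ± 4j, -3.
Since the pole(s) at s = 1 + 4j, 1 - 4j lie in the right half-plane, the system is unstable.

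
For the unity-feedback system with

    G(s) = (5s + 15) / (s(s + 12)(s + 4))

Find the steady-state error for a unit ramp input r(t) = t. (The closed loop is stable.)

e_ss = 3.200

G(s) has one pole at the origin.
This is a Type 1 system. Kv = lim_{s→0} s·G(s) = 15/48 = 5/16.
e_ss = 1/Kv = 1/(5/16) = 16/5 ≈ 3.200.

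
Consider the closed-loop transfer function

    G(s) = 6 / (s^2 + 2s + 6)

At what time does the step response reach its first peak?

Comparing s^2 + 2s + 6 to s^2 + 2ζωₙs + ωₙ²: ωₙ = √6 ≈ 2.449 rad/s and ζ = 2/(2·√6) ≈ 0.4082.
ζωₙ = 2/2 = 1, so ω_d = ωₙ√(1−ζ²) = √(ωₙ² − (ζωₙ)²) = √(6 − 1²) = √5 ≈ 2.236 rad/s.
t_p = π/ω_d = π/2.236 ≈ 1.405 s.

t_p ≈ 1.405 s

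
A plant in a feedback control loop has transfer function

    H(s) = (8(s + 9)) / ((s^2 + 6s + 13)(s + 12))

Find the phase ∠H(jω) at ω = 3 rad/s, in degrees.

At s = j3: numerator = 72 + j24, denominator = -6 + j228.
∠H = ∠num − ∠den = 18.435° − (91.507°) = -73.07°.

∠H(j3) ≈ -73.07°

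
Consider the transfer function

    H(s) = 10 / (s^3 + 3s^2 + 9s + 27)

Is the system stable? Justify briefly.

The denominator s^3 + 3s^2 + 9s + 27 factors as (s^2 + 9)(s + 3), giving poles at s = ±3j, -3.
Since the simple pole(s) at s = ±3j lie on the jω-axis with none in the right half-plane, the system is marginally stable.

marginally stable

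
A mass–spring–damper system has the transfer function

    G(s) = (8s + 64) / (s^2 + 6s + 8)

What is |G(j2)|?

Substitute s = j2: numerator = 64 + j16, denominator = 4 + j12.
|G(j2)| = |64 + j16| / |4 + j12| = 65.970 / 12.649 ≈ 5.215.

|G(j2)| ≈ 5.215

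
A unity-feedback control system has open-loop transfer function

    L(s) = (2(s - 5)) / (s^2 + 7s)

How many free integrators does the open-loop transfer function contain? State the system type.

Type 1

The denominator has 1 factor of s at the origin (free integrator), so this is a Type 1 system.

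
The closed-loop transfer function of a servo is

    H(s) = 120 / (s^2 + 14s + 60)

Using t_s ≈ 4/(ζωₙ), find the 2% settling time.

Comparing s^2 + 14s + 60 to s^2 + 2ζωₙs + ωₙ²: ωₙ = √60 ≈ 7.746 rad/s and ζ = 14/(2·√60) ≈ 0.9037.
ζωₙ = 14/2 = 7, so t_s ≈ 4/(ζωₙ) = 4/7 ≈ 0.5714 s.

t_s ≈ 0.5714 s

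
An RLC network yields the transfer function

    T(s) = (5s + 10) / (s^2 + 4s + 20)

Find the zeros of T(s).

Set the numerator to zero: 5s + 10 = 0, i.e. 5·(s + 2) = 0.
So s = -2.

s = -2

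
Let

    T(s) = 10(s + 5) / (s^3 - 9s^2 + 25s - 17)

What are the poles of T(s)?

The poles are the roots of the denominator s^3 - 9s^2 + 25s - 17 = 0.
Trying s = 1: the polynomial evaluates to 0, so (s - 1) is a factor.
Dividing out leaves s^2 - 8s + 17 = 0.
The quadratic formula then gives s = 4 ± 1j.

s = 4 + j, 4 - j, 1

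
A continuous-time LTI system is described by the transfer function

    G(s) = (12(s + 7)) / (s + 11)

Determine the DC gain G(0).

At s = 0 each factor (s + a) contributes a and each (s^2 + bs + c) contributes c.
G(0) = 12·(7) / ((11)) = 84/11 = 84/11.

G(0) = 84/11 ≈ 7.636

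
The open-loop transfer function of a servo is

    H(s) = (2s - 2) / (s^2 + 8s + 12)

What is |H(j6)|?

|H(j6)| ≈ 0.2267

Substitute s = j6: numerator = -2 + j12, denominator = -24 + j48.
|H(j6)| = |-2 + j12| / |-24 + j48| = 12.166 / 53.666 ≈ 0.2267.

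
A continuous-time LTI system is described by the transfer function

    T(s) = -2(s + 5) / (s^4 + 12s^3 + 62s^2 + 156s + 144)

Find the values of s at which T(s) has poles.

s = -3 + 3j, -3 - 3j, -2, -4

The poles are the roots of the denominator s^4 + 12s^3 + 62s^2 + 156s + 144 = 0.
Trying s = -2: the polynomial evaluates to 0, so (s + 2) is a factor.
Dividing out leaves s^3 + 10s^2 + 42s + 72 = 0.
This factors further as (s^2 + 6s + 18)(s + 4) = 0.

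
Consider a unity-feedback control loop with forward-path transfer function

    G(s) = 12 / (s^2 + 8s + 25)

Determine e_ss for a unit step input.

G(s) has no poles at the origin.
This is a Type 0 system. Kp = lim_{s→0} G(s) = 12/25.
e_ss = 1/(1 + Kp) = 1/(1 + 12/25) = 25/37 ≈ 0.6757.

e_ss = 0.6757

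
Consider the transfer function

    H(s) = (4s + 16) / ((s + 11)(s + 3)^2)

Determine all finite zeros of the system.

s = -4

Set the numerator to zero: 4s + 16 = 0, i.e. 4·(s + 4) = 0.
So s = -4.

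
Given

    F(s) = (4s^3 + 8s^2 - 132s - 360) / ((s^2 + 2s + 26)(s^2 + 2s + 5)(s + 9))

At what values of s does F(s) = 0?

s = -3, 6, -5

Set the numerator to zero: 4s^3 + 8s^2 - 132s - 360 = 0, i.e. 4·(s^3 + 2s^2 - 33s - 90) = 0.
Factoring: (s + 3)(s - 6)(s + 5) = 0.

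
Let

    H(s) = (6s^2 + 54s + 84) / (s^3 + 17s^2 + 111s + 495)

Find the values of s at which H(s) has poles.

s = -3 ± 6j, -11

The poles are the roots of the denominator s^3 + 17s^2 + 111s + 495 = 0.
Trying s = -11: the polynomial evaluates to 0, so (s + 11) is a factor.
Dividing out leaves s^2 + 6s + 45 = 0.
The quadratic formula then gives s = -3 ± 6j.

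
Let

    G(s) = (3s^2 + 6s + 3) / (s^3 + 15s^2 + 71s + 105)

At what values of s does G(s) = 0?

s = -1, -1

Set the numerator to zero: 3s^2 + 6s + 3 = 0, i.e. 3·(s^2 + 2s + 1) = 0.
Factoring: (s + 1)^2 = 0.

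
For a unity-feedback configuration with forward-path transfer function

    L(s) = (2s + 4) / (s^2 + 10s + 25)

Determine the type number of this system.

Type 0

The denominator has no factor of s at the origin — no free integrator — so this is a Type 0 system.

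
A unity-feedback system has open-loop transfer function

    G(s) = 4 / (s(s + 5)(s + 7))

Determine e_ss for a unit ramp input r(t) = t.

e_ss = 8.750

G(s) has one pole at the origin.
This is a Type 1 system. Kv = lim_{s→0} s·G(s) = 4/35.
e_ss = 1/Kv = 1/(4/35) = 35/4 ≈ 8.750.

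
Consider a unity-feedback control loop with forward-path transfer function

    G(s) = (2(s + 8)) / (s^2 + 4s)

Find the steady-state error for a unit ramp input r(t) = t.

G(s) has one pole at the origin.
This is a Type 1 system. Kv = lim_{s→0} s·G(s) = 16/4 = 4.
e_ss = 1/Kv = 1/(4) = 1/4 ≈ 0.2500.

e_ss = 0.2500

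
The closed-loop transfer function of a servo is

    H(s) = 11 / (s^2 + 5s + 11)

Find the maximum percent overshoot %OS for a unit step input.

%OS ≈ 2.72%

Comparing s^2 + 5s + 11 to s^2 + 2ζωₙs + ωₙ²: ωₙ = √11 ≈ 3.317 rad/s and ζ = 5/(2·√11) ≈ 0.7538.
%OS = 100·exp(−πζ/√(1−ζ²)) = 100·exp(−π·0.7538/√(1−0.7538²)) ≈ 2.72%.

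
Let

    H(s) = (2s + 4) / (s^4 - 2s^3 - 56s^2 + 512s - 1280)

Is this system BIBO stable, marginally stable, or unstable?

The denominator s^4 - 2s^3 - 56s^2 + 512s - 1280 factors as (s - 4)(s + 10)(s^2 - 8s + 32), giving poles at s = 4, -10, 4 + 4j, 4 - 4j.
Since the pole(s) at s = 4, 4 ± 4j lie in the right half-plane, the system is unstable.

unstable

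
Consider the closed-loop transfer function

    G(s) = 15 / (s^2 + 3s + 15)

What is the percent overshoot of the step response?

%OS ≈ 26.7%

Comparing s^2 + 3s + 15 to s^2 + 2ζωₙs + ωₙ²: ωₙ = √15 ≈ 3.873 rad/s and ζ = 3/(2·√15) ≈ 0.3873.
%OS = 100·exp(−πζ/√(1−ζ²)) = 100·exp(−π·0.3873/√(1−0.3873²)) ≈ 26.7%.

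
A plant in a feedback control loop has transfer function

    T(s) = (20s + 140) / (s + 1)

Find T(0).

T(0) = 140

Set s = 0: T(0) = (140) / (1) = 140.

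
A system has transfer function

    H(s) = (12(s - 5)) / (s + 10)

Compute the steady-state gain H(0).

H(0) = -6

At s = 0 each factor (s + a) contributes a and each (s^2 + bs + c) contributes c.
H(0) = 12·(-5) / ((10)) = -60/10 = -6.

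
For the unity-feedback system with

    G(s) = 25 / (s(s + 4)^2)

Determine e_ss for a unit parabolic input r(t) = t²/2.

G(s) has one pole at the origin.
This is a Type 1 system; Ka = lim_{s→0} s^2·G(s) = 0, so the steady-state error for a parabola input is infinite.

e_ss = ∞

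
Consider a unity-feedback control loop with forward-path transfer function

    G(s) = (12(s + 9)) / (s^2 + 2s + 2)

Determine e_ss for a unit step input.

G(s) has no poles at the origin.
This is a Type 0 system. Kp = lim_{s→0} G(s) = 108/2 = 54.
e_ss = 1/(1 + Kp) = 1/(1 + 54) = 1/55 ≈ 0.01818.

e_ss = 0.01818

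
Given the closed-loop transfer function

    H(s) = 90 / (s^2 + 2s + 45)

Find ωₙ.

Compare the denominator to the standard form s^2 + 2ζωₙs + ωₙ².
ωₙ² = 45, so ωₙ = √45 ≈ 6.708 rad/s.

ωₙ ≈ 6.708 rad/s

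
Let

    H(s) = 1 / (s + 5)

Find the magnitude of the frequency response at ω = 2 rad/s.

|H(j2)| ≈ 0.1857

Substitute s = j2: numerator = 1, denominator = 5 + j2.
|H(j2)| = |1| / |5 + j2| = 1 / 5.3852 ≈ 0.1857.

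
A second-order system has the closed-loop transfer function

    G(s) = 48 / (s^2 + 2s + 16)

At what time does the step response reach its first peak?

Comparing s^2 + 2s + 16 to s^2 + 2ζωₙs + ωₙ²: ωₙ = 4 rad/s and ζ = 2/(2·4) = 0.25.
ζωₙ = 2/2 = 1, so ω_d = ωₙ√(1−ζ²) = √(ωₙ² − (ζωₙ)²) = √(16 − 1²) = √15 ≈ 3.873 rad/s.
t_p = π/ω_d = π/3.873 ≈ 0.8112 s.

t_p ≈ 0.8112 s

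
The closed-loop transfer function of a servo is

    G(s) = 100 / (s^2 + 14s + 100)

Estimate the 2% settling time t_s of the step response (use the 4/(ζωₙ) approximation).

Comparing s^2 + 14s + 100 to s^2 + 2ζωₙs + ωₙ²: ωₙ = 10 rad/s and ζ = 14/(2·10) = 0.7.
ζωₙ = 14/2 = 7, so t_s ≈ 4/(ζωₙ) = 4/7 ≈ 0.5714 s.

t_s ≈ 0.5714 s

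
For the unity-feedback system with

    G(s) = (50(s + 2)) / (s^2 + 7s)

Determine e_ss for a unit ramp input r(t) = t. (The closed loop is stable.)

G(s) has one pole at the origin.
This is a Type 1 system. Kv = lim_{s→0} s·G(s) = 100/7.
e_ss = 1/Kv = 1/(100/7) = 7/100 ≈ 0.07000.

e_ss = 0.07000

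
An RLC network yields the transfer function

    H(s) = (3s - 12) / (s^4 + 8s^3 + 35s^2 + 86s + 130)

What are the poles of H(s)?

The poles are the roots of the denominator s^4 + 8s^3 + 35s^2 + 86s + 130 = 0.
No real roots exist; factor into two real quadratics: (s^2 + 2s + 10)(s^2 + 6s + 13) = 0.
Each quadratic gives a conjugate pair via the quadratic formula.

s = -1 + 3j, -1 - 3j, -3 + 2j, -3 - 2j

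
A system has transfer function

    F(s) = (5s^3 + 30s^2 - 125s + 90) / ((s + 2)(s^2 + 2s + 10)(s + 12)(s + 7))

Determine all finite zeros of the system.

Set the numerator to zero: 5s^3 + 30s^2 - 125s + 90 = 0, i.e. 5·(s^3 + 6s^2 - 25s + 18) = 0.
Factoring: (s - 2)(s - 1)(s + 9) = 0.

s = 2, 1, -9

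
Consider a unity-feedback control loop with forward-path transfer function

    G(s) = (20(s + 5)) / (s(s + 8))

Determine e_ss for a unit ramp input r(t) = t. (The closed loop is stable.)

G(s) has one pole at the origin.
This is a Type 1 system. Kv = lim_{s→0} s·G(s) = 100/8 = 25/2.
e_ss = 1/Kv = 1/(25/2) = 2/25 ≈ 0.08000.

e_ss = 0.08000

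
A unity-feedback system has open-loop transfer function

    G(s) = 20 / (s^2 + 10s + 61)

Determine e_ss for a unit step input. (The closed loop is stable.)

G(s) has no poles at the origin.
This is a Type 0 system. Kp = lim_{s→0} G(s) = 20/61.
e_ss = 1/(1 + Kp) = 1/(1 + 20/61) = 61/81 ≈ 0.7531.

e_ss = 0.7531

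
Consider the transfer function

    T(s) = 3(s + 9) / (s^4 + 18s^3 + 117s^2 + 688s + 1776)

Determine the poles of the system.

s = -1 + 6j, -1 - 6j, -4, -12

The poles are the roots of the denominator s^4 + 18s^3 + 117s^2 + 688s + 1776 = 0.
Trying s = -4: the polynomial evaluates to 0, so (s + 4) is a factor.
Dividing out leaves s^3 + 14s^2 + 61s + 444 = 0.
This factors further as (s^2 + 2s + 37)(s + 12) = 0.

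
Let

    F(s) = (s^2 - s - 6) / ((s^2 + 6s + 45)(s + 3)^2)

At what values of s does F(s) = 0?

s = -2, 3

Set the numerator to zero: s^2 - s - 6 = 0.
Factoring: (s + 2)(s - 3) = 0.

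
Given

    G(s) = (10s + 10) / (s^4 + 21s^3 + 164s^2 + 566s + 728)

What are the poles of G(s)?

The poles are the roots of the denominator s^4 + 21s^3 + 164s^2 + 566s + 728 = 0.
Trying s = -7: the polynomial evaluates to 0, so (s + 7) is a factor.
Dividing out leaves s^3 + 14s^2 + 66s + 104 = 0.
This factors further as (s + 4)(s^2 + 10s + 26) = 0.

s = -7, -4, -5 + j, -5 - j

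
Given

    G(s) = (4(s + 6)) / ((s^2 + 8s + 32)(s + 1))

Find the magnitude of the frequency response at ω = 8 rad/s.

|G(j8)| ≈ 0.06934

Substitute s = j8: numerator = 24 + j32, denominator = -544 - j192.
|G(j8)| = |24 + j32| / |-544 - j192| = 40 / 576.89 ≈ 0.06934.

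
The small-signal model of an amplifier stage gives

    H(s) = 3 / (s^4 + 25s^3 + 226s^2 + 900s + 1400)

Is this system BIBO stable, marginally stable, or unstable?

The denominator s^4 + 25s^3 + 226s^2 + 900s + 1400 factors as (s^2 + 8s + 20)(s + 10)(s + 7), giving poles at s = -4 ± 2j, -10, -7.
Since all poles lie strictly in the left half-plane, the system is stable.

stable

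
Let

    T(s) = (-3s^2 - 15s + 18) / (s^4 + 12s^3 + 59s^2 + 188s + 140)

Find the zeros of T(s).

Set the numerator to zero: -3s^2 - 15s + 18 = 0, i.e. -3·(s^2 + 5s - 6) = 0.
Factoring: (s + 6)(s - 1) = 0.

s = -6, 1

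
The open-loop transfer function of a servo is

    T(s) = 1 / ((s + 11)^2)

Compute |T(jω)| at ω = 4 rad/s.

Substitute s = j4: numerator = 1, denominator = 105 + j88.
|T(j4)| = |1| / |105 + j88| = 1 / 137 ≈ 0.007299.

|T(j4)| ≈ 0.007299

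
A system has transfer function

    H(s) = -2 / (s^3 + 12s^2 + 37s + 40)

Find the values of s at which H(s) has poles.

The poles are the roots of the denominator s^3 + 12s^2 + 37s + 40 = 0.
Trying s = -8: the polynomial evaluates to 0, so (s + 8) is a factor.
Dividing out leaves s^2 + 4s + 5 = 0.
The quadratic formula then gives s = -2 ± 1j.

s = -2 ± j, -8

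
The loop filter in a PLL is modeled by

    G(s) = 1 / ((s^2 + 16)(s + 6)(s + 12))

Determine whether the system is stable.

The poles can be read from the denominator factors: s = 4j, -4j, -6, -12.
Since the simple pole(s) at s = ±4j lie on the jω-axis with none in the right half-plane, the system is marginally stable.

marginally stable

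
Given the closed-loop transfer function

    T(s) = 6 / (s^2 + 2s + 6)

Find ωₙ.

ωₙ ≈ 2.449 rad/s

Compare the denominator to the standard form s^2 + 2ζωₙs + ωₙ².
ωₙ² = 6, so ωₙ = √6 ≈ 2.449 rad/s.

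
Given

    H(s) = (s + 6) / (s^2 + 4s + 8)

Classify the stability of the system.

stable

The poles can be read from the denominator factors: s = -2 ± 2j.
Since all poles lie strictly in the left half-plane, the system is stable.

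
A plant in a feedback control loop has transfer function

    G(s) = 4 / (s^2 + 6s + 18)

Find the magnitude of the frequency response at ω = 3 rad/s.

Substitute s = j3: numerator = 4, denominator = 9 + j18.
|G(j3)| = |4| / |9 + j18| = 4 / 20.125 ≈ 0.1988.

|G(j3)| ≈ 0.1988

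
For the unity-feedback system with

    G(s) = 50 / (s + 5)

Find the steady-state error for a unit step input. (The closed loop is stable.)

G(s) has no poles at the origin.
This is a Type 0 system. Kp = lim_{s→0} G(s) = 50/5 = 10.
e_ss = 1/(1 + Kp) = 1/(1 + 10) = 1/11 ≈ 0.09091.

e_ss = 0.09091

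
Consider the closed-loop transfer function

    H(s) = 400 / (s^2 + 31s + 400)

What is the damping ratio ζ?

ζ = 0.775

Compare the denominator to the standard form s^2 + 2ζωₙs + ωₙ².
ωₙ² = 400, so ωₙ = 20 rad/s.
2ζωₙ = 31, so ζ = 31/(2·20) = 0.775.
With ζ = 0.775 the response is underdamped.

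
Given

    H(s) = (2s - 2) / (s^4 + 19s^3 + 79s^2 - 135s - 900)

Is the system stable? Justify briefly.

unstable

The denominator s^4 + 19s^3 + 79s^2 - 135s - 900 factors as (s + 12)(s + 5)^2(s - 3), giving poles at s = -12, -5, 3, -5.
Since the pole(s) at s = 3 lie in the right half-plane, the system is unstable.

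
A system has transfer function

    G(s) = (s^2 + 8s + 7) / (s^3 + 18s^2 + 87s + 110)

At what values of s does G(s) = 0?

Set the numerator to zero: s^2 + 8s + 7 = 0.
Factoring: (s + 7)(s + 1) = 0.

s = -7, -1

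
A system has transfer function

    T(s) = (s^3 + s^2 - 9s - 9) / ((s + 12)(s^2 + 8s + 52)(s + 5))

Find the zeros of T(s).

Set the numerator to zero: s^3 + s^2 - 9s - 9 = 0.
Factoring: (s - 3)(s + 1)(s + 3) = 0.

s = 3, -1, -3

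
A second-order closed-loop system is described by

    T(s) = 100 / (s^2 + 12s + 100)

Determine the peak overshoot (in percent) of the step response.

Comparing s^2 + 12s + 100 to s^2 + 2ζωₙs + ωₙ²: ωₙ = 10 rad/s and ζ = 12/(2·10) = 0.6.
%OS = 100·exp(−πζ/√(1−ζ²)) = 100·exp(−π·0.6/√(1−0.6²)) ≈ 9.48%.

%OS ≈ 9.48%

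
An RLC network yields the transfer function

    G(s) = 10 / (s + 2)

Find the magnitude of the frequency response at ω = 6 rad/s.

Substitute s = j6: numerator = 10, denominator = 2 + j6.
|G(j6)| = |10| / |2 + j6| = 10 / 6.3246 ≈ 1.581.

|G(j6)| ≈ 1.581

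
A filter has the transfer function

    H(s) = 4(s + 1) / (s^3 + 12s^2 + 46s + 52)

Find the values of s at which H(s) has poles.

The poles are the roots of the denominator s^3 + 12s^2 + 46s + 52 = 0.
Trying s = -2: the polynomial evaluates to 0, so (s + 2) is a factor.
Dividing out leaves s^2 + 10s + 26 = 0.
The quadratic formula then gives s = -5 ± 1j.

s = -5 + j, -5 - j, -2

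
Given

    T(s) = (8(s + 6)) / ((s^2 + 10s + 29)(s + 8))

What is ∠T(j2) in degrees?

At s = j2: numerator = 48 + j16, denominator = 160 + j210.
∠T = ∠num − ∠den = 18.435° − (52.696°) = -34.26°.

∠T(j2) ≈ -34.26°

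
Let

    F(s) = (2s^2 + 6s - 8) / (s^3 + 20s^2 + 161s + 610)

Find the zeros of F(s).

s = 1, -4

Set the numerator to zero: 2s^2 + 6s - 8 = 0, i.e. 2·(s^2 + 3s - 4) = 0.
Factoring: (s - 1)(s + 4) = 0.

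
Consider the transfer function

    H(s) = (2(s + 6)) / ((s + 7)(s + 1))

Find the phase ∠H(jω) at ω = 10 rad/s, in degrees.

∠H(j10) ≈ -80.26°

At s = j10: numerator = 12 + j20, denominator = -93 + j80.
∠H = ∠num − ∠den = 59.036° − (139.30°) = -80.26°.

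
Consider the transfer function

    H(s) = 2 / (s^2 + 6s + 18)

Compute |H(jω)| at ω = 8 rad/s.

Substitute s = j8: numerator = 2, denominator = -46 + j48.
|H(j8)| = |2| / |-46 + j48| = 2 / 66.483 ≈ 0.03008.

|H(j8)| ≈ 0.03008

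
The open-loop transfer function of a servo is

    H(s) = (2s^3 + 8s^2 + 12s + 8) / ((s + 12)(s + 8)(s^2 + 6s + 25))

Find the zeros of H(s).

Set the numerator to zero: 2s^3 + 8s^2 + 12s + 8 = 0, i.e. 2·(s^3 + 4s^2 + 6s + 4) = 0.
Factoring: (s^2 + 2s + 2)(s + 2) = 0.

s = -1 + j, -1 - j, -2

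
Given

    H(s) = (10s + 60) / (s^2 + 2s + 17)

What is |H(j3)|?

|H(j3)| ≈ 6.708

Substitute s = j3: numerator = 60 + j30, denominator = 8 + j6.
|H(j3)| = |60 + j30| / |8 + j6| = 67.082 / 10 ≈ 6.708.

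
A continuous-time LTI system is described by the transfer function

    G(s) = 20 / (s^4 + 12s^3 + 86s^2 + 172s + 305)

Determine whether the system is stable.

The denominator s^4 + 12s^3 + 86s^2 + 172s + 305 factors as (s^2 + 10s + 61)(s^2 + 2s + 5), giving poles at s = -5 ± 6j, -1 ± 2j.
Since all poles lie strictly in the left half-plane, the system is stable.

stable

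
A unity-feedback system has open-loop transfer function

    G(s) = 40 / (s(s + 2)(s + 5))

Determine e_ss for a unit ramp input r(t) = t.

G(s) has one pole at the origin.
This is a Type 1 system. Kv = lim_{s→0} s·G(s) = 40/10 = 4.
e_ss = 1/Kv = 1/(4) = 1/4 ≈ 0.2500.

e_ss = 0.2500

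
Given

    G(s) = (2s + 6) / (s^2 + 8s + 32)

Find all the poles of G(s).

The poles are the roots of the denominator s^2 + 8s + 32 = 0.
Using the quadratic formula: s = (-8 ± √(-64))/2 = -4 ± 4j.

s = -4 + 4j, -4 - 4j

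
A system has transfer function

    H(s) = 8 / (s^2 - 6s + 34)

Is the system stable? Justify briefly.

unstable

The denominator s^2 - 6s + 34 factors as (s^2 - 6s + 34), giving poles at s = 3 ± 5j.
Since the pole(s) at s = 3 + 5j, 3 - 5j lie in the right half-plane, the system is unstable.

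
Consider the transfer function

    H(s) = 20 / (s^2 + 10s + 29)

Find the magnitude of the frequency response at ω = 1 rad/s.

|H(j1)| ≈ 0.6727

Substitute s = j1: numerator = 20, denominator = 28 + j10.
|H(j1)| = |20| / |28 + j10| = 20 / 29.732 ≈ 0.6727.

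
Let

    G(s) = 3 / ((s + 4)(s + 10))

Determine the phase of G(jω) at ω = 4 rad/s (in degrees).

∠G(j4) ≈ -66.80°

At s = j4: numerator = 3, denominator = 24 + j56.
∠G = ∠num − ∠den = 0° − (66.801°) = -66.80°.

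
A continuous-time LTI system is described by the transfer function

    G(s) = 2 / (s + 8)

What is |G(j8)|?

Substitute s = j8: numerator = 2, denominator = 8 + j8.
|G(j8)| = |2| / |8 + j8| = 2 / 11.314 ≈ 0.1768.

|G(j8)| ≈ 0.1768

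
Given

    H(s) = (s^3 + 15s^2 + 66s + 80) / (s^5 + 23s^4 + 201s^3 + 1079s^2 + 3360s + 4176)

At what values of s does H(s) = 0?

Set the numerator to zero: s^3 + 15s^2 + 66s + 80 = 0.
Factoring: (s + 8)(s + 5)(s + 2) = 0.

s = -8, -5, -2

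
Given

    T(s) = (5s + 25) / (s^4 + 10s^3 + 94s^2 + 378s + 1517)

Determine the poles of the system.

s = -1 ± 6j, -4 ± 5j

The poles are the roots of the denominator s^4 + 10s^3 + 94s^2 + 378s + 1517 = 0.
No real roots exist; factor into two real quadratics: (s^2 + 2s + 37)(s^2 + 8s + 41) = 0.
Each quadratic gives a conjugate pair via the quadratic formula.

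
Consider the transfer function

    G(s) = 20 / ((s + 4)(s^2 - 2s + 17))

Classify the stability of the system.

The poles can be read from the denominator factors: s = -4, 1 + 4j, 1 - 4j.
Since the pole(s) at s = 1 ± 4j lie in the right half-plane, the system is unstable.

unstable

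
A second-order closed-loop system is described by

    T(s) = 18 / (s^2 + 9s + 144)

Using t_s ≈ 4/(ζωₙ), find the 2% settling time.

Comparing s^2 + 9s + 144 to s^2 + 2ζωₙs + ωₙ²: ωₙ = 12 rad/s and ζ = 9/(2·12) = 0.375.
ζωₙ = 9/2 = 4.5, so t_s ≈ 4/(ζωₙ) = 4/4.5 ≈ 0.8889 s.

t_s ≈ 0.8889 s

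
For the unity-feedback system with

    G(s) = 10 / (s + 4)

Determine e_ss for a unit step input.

e_ss = 0.2857

G(s) has no poles at the origin.
This is a Type 0 system. Kp = lim_{s→0} G(s) = 10/4 = 5/2.
e_ss = 1/(1 + Kp) = 1/(1 + 5/2) = 2/7 ≈ 0.2857.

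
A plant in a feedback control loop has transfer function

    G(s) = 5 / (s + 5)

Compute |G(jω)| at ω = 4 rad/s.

|G(j4)| ≈ 0.7809

Substitute s = j4: numerator = 5, denominator = 5 + j4.
|G(j4)| = |5| / |5 + j4| = 5 / 6.4031 ≈ 0.7809.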